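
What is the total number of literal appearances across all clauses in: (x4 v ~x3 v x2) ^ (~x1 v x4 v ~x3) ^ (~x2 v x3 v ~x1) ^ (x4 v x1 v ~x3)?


Clause lengths: 3, 3, 3, 3.
Sum = 3 + 3 + 3 + 3 = 12.

12


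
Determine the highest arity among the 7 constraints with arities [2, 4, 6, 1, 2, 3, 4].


The arities are: 2, 4, 6, 1, 2, 3, 4.
Scan for the maximum value.
Maximum arity = 6.

6


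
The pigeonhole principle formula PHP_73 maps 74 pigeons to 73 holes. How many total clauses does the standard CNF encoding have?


The PHP encoding has two parts:
1) At-least-one-hole clauses: 74 (one per pigeon, each with 73 literals).
2) At-most-one-pigeon-per-hole clauses: 73 holes * C(74,2) = 73 * 2701 = 197173.
Total clauses = 74 + 197173 = 197247.

197247


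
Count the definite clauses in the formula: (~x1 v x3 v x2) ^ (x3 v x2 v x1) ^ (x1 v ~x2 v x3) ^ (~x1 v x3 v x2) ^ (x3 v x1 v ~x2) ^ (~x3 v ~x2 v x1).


A definite clause has exactly one positive literal.
Clause 1: 2 positive -> not definite
Clause 2: 3 positive -> not definite
Clause 3: 2 positive -> not definite
Clause 4: 2 positive -> not definite
Clause 5: 2 positive -> not definite
Clause 6: 1 positive -> definite
Definite clause count = 1.

1


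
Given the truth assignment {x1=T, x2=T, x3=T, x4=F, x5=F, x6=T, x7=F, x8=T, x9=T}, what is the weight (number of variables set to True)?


The weight is the number of variables assigned True.
True variables: x1, x2, x3, x6, x8, x9.
Weight = 6.

6


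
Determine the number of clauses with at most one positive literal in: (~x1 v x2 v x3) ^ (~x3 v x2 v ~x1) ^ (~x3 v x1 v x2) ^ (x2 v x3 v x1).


A Horn clause has at most one positive literal.
Clause 1: 2 positive lit(s) -> not Horn
Clause 2: 1 positive lit(s) -> Horn
Clause 3: 2 positive lit(s) -> not Horn
Clause 4: 3 positive lit(s) -> not Horn
Total Horn clauses = 1.

1


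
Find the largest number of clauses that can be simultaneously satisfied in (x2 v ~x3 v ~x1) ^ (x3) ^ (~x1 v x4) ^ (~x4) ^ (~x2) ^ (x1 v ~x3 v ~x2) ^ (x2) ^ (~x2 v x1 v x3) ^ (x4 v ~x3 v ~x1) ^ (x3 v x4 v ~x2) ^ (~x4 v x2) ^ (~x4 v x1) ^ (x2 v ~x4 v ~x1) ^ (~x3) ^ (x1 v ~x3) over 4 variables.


Enumerate all 16 truth assignments.
For each, count how many of the 15 clauses are satisfied.
The formula is not fully satisfiable, so the maximum is below 15.
Maximum simultaneously satisfiable clauses = 13.

13


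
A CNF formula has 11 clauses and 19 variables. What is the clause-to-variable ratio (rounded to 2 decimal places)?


Clause-to-variable ratio = clauses / variables.
11 / 19 = 0.58.

0.58


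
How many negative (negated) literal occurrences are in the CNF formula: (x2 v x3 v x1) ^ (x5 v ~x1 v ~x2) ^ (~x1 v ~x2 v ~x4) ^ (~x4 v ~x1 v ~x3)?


Scan each clause for negated literals.
Clause 1: 0 negative; Clause 2: 2 negative; Clause 3: 3 negative; Clause 4: 3 negative.
Total negative literal occurrences = 8.

8


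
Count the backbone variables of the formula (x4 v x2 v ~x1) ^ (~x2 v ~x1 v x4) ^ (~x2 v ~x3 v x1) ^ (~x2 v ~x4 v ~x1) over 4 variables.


Find all satisfying assignments: 8 model(s).
Check which variables have the same value in every model.
No variable is fixed across all models.
Backbone size = 0.

0


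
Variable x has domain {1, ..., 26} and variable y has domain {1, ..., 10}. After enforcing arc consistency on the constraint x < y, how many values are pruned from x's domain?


For the constraint x < y, x needs a supporting value in y's domain.
x can be at most 9 (one less than y's maximum).
Valid x values from domain: 9 out of 26.
Pruned = 26 - 9 = 17.

17


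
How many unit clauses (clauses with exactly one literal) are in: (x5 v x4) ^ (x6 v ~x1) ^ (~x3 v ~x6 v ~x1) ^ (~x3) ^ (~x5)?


A unit clause contains exactly one literal.
Unit clauses found: (~x3), (~x5).
Count = 2.

2


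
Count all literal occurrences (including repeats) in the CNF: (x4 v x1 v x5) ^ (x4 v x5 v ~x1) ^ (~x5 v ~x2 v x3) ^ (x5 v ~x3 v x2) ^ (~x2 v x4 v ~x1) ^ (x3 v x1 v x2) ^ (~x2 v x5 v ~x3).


Clause lengths: 3, 3, 3, 3, 3, 3, 3.
Sum = 3 + 3 + 3 + 3 + 3 + 3 + 3 = 21.

21


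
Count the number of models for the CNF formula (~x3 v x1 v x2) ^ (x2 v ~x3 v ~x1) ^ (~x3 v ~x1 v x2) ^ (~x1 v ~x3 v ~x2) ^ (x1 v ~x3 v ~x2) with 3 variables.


Enumerate all 8 truth assignments over 3 variables.
Test each against every clause.
Satisfying assignments found: 4.

4


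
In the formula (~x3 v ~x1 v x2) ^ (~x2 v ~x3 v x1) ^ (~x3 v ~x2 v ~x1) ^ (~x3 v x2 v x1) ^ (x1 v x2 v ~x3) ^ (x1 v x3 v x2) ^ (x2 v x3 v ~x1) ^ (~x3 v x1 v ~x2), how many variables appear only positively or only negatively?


A pure literal appears in only one polarity across all clauses.
No pure literals found.
Count = 0.

0


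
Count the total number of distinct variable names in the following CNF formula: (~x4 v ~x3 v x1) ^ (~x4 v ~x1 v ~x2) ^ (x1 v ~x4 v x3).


Identify each distinct variable in the formula.
Variables found: x1, x2, x3, x4.
Total distinct variables = 4.

4


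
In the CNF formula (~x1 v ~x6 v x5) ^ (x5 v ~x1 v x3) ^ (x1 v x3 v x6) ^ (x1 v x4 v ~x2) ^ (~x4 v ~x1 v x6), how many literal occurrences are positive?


Scan each clause for unnegated literals.
Clause 1: 1 positive; Clause 2: 2 positive; Clause 3: 3 positive; Clause 4: 2 positive; Clause 5: 1 positive.
Total positive literal occurrences = 9.

9


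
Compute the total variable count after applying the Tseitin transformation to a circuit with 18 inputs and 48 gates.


The Tseitin transformation introduces one auxiliary variable per gate.
Total variables = inputs + gates = 18 + 48 = 66.

66


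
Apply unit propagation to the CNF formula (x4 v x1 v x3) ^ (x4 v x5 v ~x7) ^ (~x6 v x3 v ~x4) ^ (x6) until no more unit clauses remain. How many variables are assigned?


Unit propagation repeatedly assigns the literal in any unit clause, then simplifies.
Assignments in order: x6 = T.
No further unit clauses remain.
Total variables assigned = 1.

1


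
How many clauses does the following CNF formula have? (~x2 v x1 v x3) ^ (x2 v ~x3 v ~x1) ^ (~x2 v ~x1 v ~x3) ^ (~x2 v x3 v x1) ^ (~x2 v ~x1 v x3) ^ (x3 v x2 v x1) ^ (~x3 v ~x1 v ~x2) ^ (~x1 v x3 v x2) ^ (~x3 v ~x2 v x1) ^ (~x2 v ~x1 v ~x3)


Each group enclosed in parentheses joined by ^ is one clause.
Counting the conjuncts: 10 clauses.

10


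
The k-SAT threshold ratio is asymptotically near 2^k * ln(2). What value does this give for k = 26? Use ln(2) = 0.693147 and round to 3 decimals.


Using the asymptotic formula: threshold ~ 2^k * ln(2).
2^26 = 67108864.
67108864 * 0.693147 = 46516307.755.

46516307.755


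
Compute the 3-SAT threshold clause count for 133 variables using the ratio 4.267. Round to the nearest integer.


The 3-SAT phase transition occurs at approximately 4.267 clauses per variable.
m = 4.267 * 133 = 567.511.
Rounded to nearest integer: 568.

568


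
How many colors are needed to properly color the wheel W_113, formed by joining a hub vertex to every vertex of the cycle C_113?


W_113 consists of the cycle C_113 together with a hub vertex adjacent to every cycle vertex.
The cycle C_113 needs 3 colors (odd cycle -> 3).
The hub is adjacent to every cycle vertex, so it must receive a new color distinct from all of them.
Chromatic number = 3 + 1 = 4.

4


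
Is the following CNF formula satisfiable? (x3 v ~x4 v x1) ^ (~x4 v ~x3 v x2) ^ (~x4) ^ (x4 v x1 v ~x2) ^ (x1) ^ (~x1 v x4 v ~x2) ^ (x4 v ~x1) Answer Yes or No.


Check all 16 possible truth assignments.
Number of satisfying assignments found: 0.
The formula is unsatisfiable.

No


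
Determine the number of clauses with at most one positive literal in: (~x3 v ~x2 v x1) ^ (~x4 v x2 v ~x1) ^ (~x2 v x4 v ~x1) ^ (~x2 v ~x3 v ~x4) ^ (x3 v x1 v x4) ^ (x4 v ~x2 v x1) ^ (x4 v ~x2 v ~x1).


A Horn clause has at most one positive literal.
Clause 1: 1 positive lit(s) -> Horn
Clause 2: 1 positive lit(s) -> Horn
Clause 3: 1 positive lit(s) -> Horn
Clause 4: 0 positive lit(s) -> Horn
Clause 5: 3 positive lit(s) -> not Horn
Clause 6: 2 positive lit(s) -> not Horn
Clause 7: 1 positive lit(s) -> Horn
Total Horn clauses = 5.

5


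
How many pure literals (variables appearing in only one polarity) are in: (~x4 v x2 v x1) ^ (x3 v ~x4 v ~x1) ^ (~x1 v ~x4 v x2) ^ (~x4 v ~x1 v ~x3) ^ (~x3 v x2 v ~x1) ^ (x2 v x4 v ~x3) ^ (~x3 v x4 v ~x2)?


A pure literal appears in only one polarity across all clauses.
No pure literals found.
Count = 0.

0


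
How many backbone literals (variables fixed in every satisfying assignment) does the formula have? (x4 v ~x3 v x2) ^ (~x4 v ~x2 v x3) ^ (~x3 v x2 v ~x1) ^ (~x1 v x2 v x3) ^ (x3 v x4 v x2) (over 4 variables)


Find all satisfying assignments: 8 model(s).
Check which variables have the same value in every model.
No variable is fixed across all models.
Backbone size = 0.

0


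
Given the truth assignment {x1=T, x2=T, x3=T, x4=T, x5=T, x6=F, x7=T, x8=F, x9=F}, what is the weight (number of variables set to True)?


The weight is the number of variables assigned True.
True variables: x1, x2, x3, x4, x5, x7.
Weight = 6.

6


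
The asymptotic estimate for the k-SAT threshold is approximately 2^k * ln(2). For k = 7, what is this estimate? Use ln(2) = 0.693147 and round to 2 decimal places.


Using the asymptotic formula: threshold ~ 2^k * ln(2).
2^7 = 128.
128 * 0.693147 = 88.72.

88.72


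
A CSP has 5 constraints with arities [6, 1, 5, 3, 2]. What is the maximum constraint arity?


The arities are: 6, 1, 5, 3, 2.
Scan for the maximum value.
Maximum arity = 6.

6


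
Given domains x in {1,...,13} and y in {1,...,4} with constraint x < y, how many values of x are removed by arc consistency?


For the constraint x < y, x needs a supporting value in y's domain.
x can be at most 3 (one less than y's maximum).
Valid x values from domain: 3 out of 13.
Pruned = 13 - 3 = 10.

10


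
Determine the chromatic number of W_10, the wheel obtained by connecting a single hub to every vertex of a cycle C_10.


W_10 consists of the cycle C_10 together with a hub vertex adjacent to every cycle vertex.
The cycle C_10 needs 2 colors (even cycle -> 2).
The hub is adjacent to every cycle vertex, so it must receive a new color distinct from all of them.
Chromatic number = 2 + 1 = 3.

3


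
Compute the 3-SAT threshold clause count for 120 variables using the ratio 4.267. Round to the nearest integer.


The 3-SAT phase transition occurs at approximately 4.267 clauses per variable.
m = 4.267 * 120 = 512.04.
Rounded to nearest integer: 512.

512


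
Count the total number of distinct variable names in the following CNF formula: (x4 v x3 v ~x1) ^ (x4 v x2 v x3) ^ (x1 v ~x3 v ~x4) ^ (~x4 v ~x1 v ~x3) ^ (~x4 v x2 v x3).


Identify each distinct variable in the formula.
Variables found: x1, x2, x3, x4.
Total distinct variables = 4.

4


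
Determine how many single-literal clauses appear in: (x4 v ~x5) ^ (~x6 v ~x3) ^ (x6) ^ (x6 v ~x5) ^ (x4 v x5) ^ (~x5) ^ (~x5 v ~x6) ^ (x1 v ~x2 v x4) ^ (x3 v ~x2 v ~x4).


A unit clause contains exactly one literal.
Unit clauses found: (x6), (~x5).
Count = 2.

2


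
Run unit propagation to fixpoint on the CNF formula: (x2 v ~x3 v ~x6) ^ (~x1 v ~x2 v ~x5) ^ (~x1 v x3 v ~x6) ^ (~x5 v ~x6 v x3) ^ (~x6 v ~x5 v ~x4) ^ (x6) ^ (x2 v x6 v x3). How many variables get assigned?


Unit propagation repeatedly assigns the literal in any unit clause, then simplifies.
Assignments in order: x6 = T.
No further unit clauses remain.
Total variables assigned = 1.

1


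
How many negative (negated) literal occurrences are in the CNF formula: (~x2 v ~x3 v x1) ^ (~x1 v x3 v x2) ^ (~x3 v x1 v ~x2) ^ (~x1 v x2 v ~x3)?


Scan each clause for negated literals.
Clause 1: 2 negative; Clause 2: 1 negative; Clause 3: 2 negative; Clause 4: 2 negative.
Total negative literal occurrences = 7.

7


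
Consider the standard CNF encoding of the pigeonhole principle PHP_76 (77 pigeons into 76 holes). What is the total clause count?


The PHP encoding has two parts:
1) At-least-one-hole clauses: 77 (one per pigeon, each with 76 literals).
2) At-most-one-pigeon-per-hole clauses: 76 holes * C(77,2) = 76 * 2926 = 222376.
Total clauses = 77 + 222376 = 222453.

222453


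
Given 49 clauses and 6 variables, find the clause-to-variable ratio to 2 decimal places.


Clause-to-variable ratio = clauses / variables.
49 / 6 = 8.17.

8.17


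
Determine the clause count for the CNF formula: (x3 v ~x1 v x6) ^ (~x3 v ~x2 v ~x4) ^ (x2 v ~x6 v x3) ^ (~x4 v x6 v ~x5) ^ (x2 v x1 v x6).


Each group enclosed in parentheses joined by ^ is one clause.
Counting the conjuncts: 5 clauses.

5


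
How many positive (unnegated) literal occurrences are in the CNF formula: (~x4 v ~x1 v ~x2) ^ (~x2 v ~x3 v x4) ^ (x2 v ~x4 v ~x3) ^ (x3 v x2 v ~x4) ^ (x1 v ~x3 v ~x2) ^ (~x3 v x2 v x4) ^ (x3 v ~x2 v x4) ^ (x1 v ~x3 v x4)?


Scan each clause for unnegated literals.
Clause 1: 0 positive; Clause 2: 1 positive; Clause 3: 1 positive; Clause 4: 2 positive; Clause 5: 1 positive; Clause 6: 2 positive; Clause 7: 2 positive; Clause 8: 2 positive.
Total positive literal occurrences = 11.

11


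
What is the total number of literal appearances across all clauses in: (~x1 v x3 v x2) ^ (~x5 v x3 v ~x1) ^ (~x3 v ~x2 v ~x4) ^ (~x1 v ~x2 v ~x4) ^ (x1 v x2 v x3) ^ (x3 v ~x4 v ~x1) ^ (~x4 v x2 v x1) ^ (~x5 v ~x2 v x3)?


Clause lengths: 3, 3, 3, 3, 3, 3, 3, 3.
Sum = 3 + 3 + 3 + 3 + 3 + 3 + 3 + 3 = 24.

24


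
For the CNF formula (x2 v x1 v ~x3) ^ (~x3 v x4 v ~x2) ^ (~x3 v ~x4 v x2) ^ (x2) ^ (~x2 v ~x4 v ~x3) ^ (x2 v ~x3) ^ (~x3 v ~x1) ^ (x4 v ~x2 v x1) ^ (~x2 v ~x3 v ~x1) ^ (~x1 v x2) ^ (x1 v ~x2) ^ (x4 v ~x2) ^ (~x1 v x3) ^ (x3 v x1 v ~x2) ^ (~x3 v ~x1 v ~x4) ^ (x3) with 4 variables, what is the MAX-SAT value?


Enumerate all 16 truth assignments.
For each, count how many of the 16 clauses are satisfied.
The formula is not fully satisfiable, so the maximum is below 16.
Maximum simultaneously satisfiable clauses = 14.

14


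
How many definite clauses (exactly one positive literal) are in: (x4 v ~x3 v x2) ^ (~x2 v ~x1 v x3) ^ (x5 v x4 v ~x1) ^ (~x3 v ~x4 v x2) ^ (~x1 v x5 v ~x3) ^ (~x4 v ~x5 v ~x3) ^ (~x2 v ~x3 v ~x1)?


A definite clause has exactly one positive literal.
Clause 1: 2 positive -> not definite
Clause 2: 1 positive -> definite
Clause 3: 2 positive -> not definite
Clause 4: 1 positive -> definite
Clause 5: 1 positive -> definite
Clause 6: 0 positive -> not definite
Clause 7: 0 positive -> not definite
Definite clause count = 3.

3


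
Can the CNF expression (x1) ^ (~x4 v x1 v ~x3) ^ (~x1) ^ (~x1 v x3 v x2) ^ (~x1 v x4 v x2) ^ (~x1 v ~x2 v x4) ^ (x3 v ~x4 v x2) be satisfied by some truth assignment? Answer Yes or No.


Check all 16 possible truth assignments.
Number of satisfying assignments found: 0.
The formula is unsatisfiable.

No


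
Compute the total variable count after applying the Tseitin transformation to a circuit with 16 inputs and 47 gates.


The Tseitin transformation introduces one auxiliary variable per gate.
Total variables = inputs + gates = 16 + 47 = 63.

63


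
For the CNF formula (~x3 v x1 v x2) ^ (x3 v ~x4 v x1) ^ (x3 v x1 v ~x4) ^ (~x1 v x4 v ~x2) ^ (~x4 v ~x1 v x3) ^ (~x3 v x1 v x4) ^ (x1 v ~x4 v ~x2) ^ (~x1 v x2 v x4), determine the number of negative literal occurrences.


Scan each clause for negated literals.
Clause 1: 1 negative; Clause 2: 1 negative; Clause 3: 1 negative; Clause 4: 2 negative; Clause 5: 2 negative; Clause 6: 1 negative; Clause 7: 2 negative; Clause 8: 1 negative.
Total negative literal occurrences = 11.

11


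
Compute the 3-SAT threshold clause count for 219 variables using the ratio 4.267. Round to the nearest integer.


The 3-SAT phase transition occurs at approximately 4.267 clauses per variable.
m = 4.267 * 219 = 934.473.
Rounded to nearest integer: 934.

934


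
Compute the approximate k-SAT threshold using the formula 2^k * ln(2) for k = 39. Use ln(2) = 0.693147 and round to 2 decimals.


Using the asymptotic formula: threshold ~ 2^k * ln(2).
2^39 = 549755813888.
549755813888 * 0.693147 = 381061593129.03.

381061593129.03


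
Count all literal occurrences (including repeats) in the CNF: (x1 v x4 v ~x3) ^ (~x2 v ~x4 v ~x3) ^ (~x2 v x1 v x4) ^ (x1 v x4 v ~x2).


Clause lengths: 3, 3, 3, 3.
Sum = 3 + 3 + 3 + 3 = 12.

12


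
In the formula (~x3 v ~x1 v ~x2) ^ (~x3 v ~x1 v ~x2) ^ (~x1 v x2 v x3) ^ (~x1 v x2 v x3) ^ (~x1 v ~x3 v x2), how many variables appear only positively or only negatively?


A pure literal appears in only one polarity across all clauses.
Pure literals: x1 (negative only).
Count = 1.

1


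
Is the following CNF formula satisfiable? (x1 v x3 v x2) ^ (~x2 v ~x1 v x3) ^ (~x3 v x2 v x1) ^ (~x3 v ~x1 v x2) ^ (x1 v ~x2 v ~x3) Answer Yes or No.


Check all 8 possible truth assignments.
Number of satisfying assignments found: 3.
The formula is satisfiable.

Yes


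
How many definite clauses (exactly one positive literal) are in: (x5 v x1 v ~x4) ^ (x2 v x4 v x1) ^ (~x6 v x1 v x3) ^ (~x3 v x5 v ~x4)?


A definite clause has exactly one positive literal.
Clause 1: 2 positive -> not definite
Clause 2: 3 positive -> not definite
Clause 3: 2 positive -> not definite
Clause 4: 1 positive -> definite
Definite clause count = 1.

1


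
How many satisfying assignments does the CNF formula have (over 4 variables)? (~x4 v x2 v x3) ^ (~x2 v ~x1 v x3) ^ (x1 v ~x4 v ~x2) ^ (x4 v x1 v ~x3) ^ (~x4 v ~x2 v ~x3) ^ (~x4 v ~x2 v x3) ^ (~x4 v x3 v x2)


Enumerate all 16 truth assignments over 4 variables.
Test each against every clause.
Satisfying assignments found: 7.

7


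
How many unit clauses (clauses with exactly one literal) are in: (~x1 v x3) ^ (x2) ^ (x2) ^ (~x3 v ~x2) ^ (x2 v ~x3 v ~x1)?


A unit clause contains exactly one literal.
Unit clauses found: (x2), (x2).
Count = 2.

2


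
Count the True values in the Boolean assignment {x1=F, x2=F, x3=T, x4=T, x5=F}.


The weight is the number of variables assigned True.
True variables: x3, x4.
Weight = 2.

2


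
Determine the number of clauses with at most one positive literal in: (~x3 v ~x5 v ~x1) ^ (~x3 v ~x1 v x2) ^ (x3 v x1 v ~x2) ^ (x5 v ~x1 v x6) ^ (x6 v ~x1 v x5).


A Horn clause has at most one positive literal.
Clause 1: 0 positive lit(s) -> Horn
Clause 2: 1 positive lit(s) -> Horn
Clause 3: 2 positive lit(s) -> not Horn
Clause 4: 2 positive lit(s) -> not Horn
Clause 5: 2 positive lit(s) -> not Horn
Total Horn clauses = 2.

2


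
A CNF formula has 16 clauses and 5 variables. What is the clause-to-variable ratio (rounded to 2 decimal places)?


Clause-to-variable ratio = clauses / variables.
16 / 5 = 3.2.

3.2


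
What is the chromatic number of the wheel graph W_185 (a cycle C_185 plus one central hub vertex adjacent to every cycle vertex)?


W_185 consists of the cycle C_185 together with a hub vertex adjacent to every cycle vertex.
The cycle C_185 needs 3 colors (odd cycle -> 3).
The hub is adjacent to every cycle vertex, so it must receive a new color distinct from all of them.
Chromatic number = 3 + 1 = 4.

4


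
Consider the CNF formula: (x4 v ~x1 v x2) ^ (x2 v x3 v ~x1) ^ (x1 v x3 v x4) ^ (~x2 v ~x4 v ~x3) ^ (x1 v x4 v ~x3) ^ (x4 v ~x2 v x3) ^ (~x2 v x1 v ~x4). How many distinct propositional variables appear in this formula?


Identify each distinct variable in the formula.
Variables found: x1, x2, x3, x4.
Total distinct variables = 4.

4


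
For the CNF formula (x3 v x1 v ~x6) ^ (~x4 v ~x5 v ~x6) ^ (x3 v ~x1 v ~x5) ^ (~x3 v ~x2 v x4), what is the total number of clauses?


Each group enclosed in parentheses joined by ^ is one clause.
Counting the conjuncts: 4 clauses.

4


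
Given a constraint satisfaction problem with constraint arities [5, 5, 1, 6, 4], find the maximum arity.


The arities are: 5, 5, 1, 6, 4.
Scan for the maximum value.
Maximum arity = 6.

6


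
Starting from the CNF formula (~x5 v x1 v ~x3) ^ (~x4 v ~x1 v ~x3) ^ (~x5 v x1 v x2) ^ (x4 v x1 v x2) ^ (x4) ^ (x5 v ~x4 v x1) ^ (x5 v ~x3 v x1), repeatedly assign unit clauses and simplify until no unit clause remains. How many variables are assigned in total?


Unit propagation repeatedly assigns the literal in any unit clause, then simplifies.
Assignments in order: x4 = T.
No further unit clauses remain.
Total variables assigned = 1.

1


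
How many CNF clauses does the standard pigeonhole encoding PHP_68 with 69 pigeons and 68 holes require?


The PHP encoding has two parts:
1) At-least-one-hole clauses: 69 (one per pigeon, each with 68 literals).
2) At-most-one-pigeon-per-hole clauses: 68 holes * C(69,2) = 68 * 2346 = 159528.
Total clauses = 69 + 159528 = 159597.

159597


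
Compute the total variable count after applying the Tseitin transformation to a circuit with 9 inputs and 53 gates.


The Tseitin transformation introduces one auxiliary variable per gate.
Total variables = inputs + gates = 9 + 53 = 62.

62


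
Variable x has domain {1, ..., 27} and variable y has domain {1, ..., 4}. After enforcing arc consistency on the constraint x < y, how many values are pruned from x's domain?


For the constraint x < y, x needs a supporting value in y's domain.
x can be at most 3 (one less than y's maximum).
Valid x values from domain: 3 out of 27.
Pruned = 27 - 3 = 24.

24


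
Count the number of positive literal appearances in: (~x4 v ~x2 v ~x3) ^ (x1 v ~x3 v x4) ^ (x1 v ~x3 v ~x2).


Scan each clause for unnegated literals.
Clause 1: 0 positive; Clause 2: 2 positive; Clause 3: 1 positive.
Total positive literal occurrences = 3.

3


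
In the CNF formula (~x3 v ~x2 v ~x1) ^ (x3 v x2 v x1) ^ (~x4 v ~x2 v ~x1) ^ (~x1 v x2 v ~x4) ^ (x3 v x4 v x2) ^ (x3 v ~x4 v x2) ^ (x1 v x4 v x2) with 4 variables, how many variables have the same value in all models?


Find all satisfying assignments: 7 model(s).
Check which variables have the same value in every model.
No variable is fixed across all models.
Backbone size = 0.

0


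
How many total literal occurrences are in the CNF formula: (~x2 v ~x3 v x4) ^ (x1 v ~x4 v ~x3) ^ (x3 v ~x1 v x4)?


Clause lengths: 3, 3, 3.
Sum = 3 + 3 + 3 = 9.

9


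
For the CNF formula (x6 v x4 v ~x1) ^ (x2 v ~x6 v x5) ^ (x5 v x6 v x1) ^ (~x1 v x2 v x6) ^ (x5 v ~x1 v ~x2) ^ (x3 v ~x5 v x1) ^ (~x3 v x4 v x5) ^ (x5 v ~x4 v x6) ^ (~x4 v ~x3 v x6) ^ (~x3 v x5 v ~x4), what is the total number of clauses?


Each group enclosed in parentheses joined by ^ is one clause.
Counting the conjuncts: 10 clauses.

10


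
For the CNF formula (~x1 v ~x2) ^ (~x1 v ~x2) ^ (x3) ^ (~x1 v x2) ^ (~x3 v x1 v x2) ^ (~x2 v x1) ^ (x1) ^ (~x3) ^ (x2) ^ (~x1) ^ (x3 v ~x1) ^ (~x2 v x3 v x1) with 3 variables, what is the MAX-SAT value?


Enumerate all 8 truth assignments.
For each, count how many of the 12 clauses are satisfied.
The formula is not fully satisfiable, so the maximum is below 12.
Maximum simultaneously satisfiable clauses = 9.

9


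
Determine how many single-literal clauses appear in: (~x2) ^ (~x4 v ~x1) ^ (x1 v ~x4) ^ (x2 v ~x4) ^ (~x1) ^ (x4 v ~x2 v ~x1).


A unit clause contains exactly one literal.
Unit clauses found: (~x2), (~x1).
Count = 2.

2


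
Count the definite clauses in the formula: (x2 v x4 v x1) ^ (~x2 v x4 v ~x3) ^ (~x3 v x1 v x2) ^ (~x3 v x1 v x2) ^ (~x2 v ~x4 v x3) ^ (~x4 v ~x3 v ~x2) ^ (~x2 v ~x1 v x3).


A definite clause has exactly one positive literal.
Clause 1: 3 positive -> not definite
Clause 2: 1 positive -> definite
Clause 3: 2 positive -> not definite
Clause 4: 2 positive -> not definite
Clause 5: 1 positive -> definite
Clause 6: 0 positive -> not definite
Clause 7: 1 positive -> definite
Definite clause count = 3.

3


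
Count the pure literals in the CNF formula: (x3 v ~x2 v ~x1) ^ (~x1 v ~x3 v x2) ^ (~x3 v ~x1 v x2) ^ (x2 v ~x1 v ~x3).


A pure literal appears in only one polarity across all clauses.
Pure literals: x1 (negative only).
Count = 1.

1


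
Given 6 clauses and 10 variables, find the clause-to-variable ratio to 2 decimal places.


Clause-to-variable ratio = clauses / variables.
6 / 10 = 0.6.

0.6


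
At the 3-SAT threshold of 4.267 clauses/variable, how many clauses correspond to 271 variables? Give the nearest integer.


The 3-SAT phase transition occurs at approximately 4.267 clauses per variable.
m = 4.267 * 271 = 1156.357.
Rounded to nearest integer: 1156.

1156


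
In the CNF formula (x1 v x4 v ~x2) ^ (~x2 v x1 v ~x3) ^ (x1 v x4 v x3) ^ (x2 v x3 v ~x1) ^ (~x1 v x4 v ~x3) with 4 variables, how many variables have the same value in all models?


Find all satisfying assignments: 8 model(s).
Check which variables have the same value in every model.
No variable is fixed across all models.
Backbone size = 0.

0


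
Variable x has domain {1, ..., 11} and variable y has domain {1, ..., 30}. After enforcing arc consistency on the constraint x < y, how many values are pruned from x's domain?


For the constraint x < y, x needs a supporting value in y's domain.
x can be at most 29 (one less than y's maximum).
Valid x values from domain: 11 out of 11.
Pruned = 11 - 11 = 0.

0


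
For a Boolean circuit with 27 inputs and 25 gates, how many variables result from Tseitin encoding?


The Tseitin transformation introduces one auxiliary variable per gate.
Total variables = inputs + gates = 27 + 25 = 52.

52


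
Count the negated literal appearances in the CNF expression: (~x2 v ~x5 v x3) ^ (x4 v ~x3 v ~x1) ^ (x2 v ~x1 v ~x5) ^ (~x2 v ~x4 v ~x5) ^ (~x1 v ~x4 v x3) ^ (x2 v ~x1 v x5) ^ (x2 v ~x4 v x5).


Scan each clause for negated literals.
Clause 1: 2 negative; Clause 2: 2 negative; Clause 3: 2 negative; Clause 4: 3 negative; Clause 5: 2 negative; Clause 6: 1 negative; Clause 7: 1 negative.
Total negative literal occurrences = 13.

13


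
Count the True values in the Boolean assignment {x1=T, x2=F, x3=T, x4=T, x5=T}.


The weight is the number of variables assigned True.
True variables: x1, x3, x4, x5.
Weight = 4.

4


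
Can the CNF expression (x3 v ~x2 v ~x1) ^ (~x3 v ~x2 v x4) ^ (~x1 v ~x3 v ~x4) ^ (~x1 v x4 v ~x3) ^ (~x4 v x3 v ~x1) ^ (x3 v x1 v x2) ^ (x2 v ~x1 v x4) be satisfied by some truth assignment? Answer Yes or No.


Check all 16 possible truth assignments.
Number of satisfying assignments found: 5.
The formula is satisfiable.

Yes


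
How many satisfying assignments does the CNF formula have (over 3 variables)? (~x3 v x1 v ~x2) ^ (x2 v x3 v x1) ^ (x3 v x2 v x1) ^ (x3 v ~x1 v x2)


Enumerate all 8 truth assignments over 3 variables.
Test each against every clause.
Satisfying assignments found: 5.

5


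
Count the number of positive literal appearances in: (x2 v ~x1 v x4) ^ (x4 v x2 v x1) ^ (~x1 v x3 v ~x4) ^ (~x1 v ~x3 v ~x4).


Scan each clause for unnegated literals.
Clause 1: 2 positive; Clause 2: 3 positive; Clause 3: 1 positive; Clause 4: 0 positive.
Total positive literal occurrences = 6.

6


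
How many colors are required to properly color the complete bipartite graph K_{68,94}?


K_{68,94} is bipartite by definition: the two parts are independent sets, with every edge crossing between them.
Color all vertices in one part with color 1 and all vertices in the other part with color 2.
Since the graph has at least one edge, one color does not suffice.
Chromatic number = 2.

2


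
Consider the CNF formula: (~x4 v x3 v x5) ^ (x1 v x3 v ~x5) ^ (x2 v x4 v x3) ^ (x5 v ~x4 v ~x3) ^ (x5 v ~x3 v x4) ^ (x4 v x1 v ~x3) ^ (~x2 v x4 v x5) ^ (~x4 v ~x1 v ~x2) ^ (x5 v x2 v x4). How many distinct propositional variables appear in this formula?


Identify each distinct variable in the formula.
Variables found: x1, x2, x3, x4, x5.
Total distinct variables = 5.

5


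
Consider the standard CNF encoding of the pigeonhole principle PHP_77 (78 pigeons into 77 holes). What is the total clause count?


The PHP encoding has two parts:
1) At-least-one-hole clauses: 78 (one per pigeon, each with 77 literals).
2) At-most-one-pigeon-per-hole clauses: 77 holes * C(78,2) = 77 * 3003 = 231231.
Total clauses = 78 + 231231 = 231309.

231309


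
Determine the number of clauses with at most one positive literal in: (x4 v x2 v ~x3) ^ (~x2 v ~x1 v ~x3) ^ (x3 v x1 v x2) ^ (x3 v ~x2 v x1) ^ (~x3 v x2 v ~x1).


A Horn clause has at most one positive literal.
Clause 1: 2 positive lit(s) -> not Horn
Clause 2: 0 positive lit(s) -> Horn
Clause 3: 3 positive lit(s) -> not Horn
Clause 4: 2 positive lit(s) -> not Horn
Clause 5: 1 positive lit(s) -> Horn
Total Horn clauses = 2.

2


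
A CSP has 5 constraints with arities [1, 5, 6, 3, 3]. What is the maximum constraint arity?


The arities are: 1, 5, 6, 3, 3.
Scan for the maximum value.
Maximum arity = 6.

6


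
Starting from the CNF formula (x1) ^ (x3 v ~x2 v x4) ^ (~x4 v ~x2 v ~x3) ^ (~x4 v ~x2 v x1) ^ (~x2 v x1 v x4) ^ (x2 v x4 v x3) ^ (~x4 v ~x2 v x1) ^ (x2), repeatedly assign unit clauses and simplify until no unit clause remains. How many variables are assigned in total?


Unit propagation repeatedly assigns the literal in any unit clause, then simplifies.
Assignments in order: x1 = T, x2 = T.
No further unit clauses remain.
Total variables assigned = 2.

2


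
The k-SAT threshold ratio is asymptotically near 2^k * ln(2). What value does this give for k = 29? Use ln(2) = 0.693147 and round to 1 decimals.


Using the asymptotic formula: threshold ~ 2^k * ln(2).
2^29 = 536870912.
536870912 * 0.693147 = 372130462.0.

372130462.0


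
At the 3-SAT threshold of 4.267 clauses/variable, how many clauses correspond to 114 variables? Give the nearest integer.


The 3-SAT phase transition occurs at approximately 4.267 clauses per variable.
m = 4.267 * 114 = 486.438.
Rounded to nearest integer: 486.

486


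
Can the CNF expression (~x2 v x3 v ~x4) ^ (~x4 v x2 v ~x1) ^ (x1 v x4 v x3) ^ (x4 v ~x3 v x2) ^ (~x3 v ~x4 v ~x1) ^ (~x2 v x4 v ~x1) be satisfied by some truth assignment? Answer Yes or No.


Check all 16 possible truth assignments.
Number of satisfying assignments found: 5.
The formula is satisfiable.

Yes


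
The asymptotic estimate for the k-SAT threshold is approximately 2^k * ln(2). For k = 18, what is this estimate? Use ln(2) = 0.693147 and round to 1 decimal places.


Using the asymptotic formula: threshold ~ 2^k * ln(2).
2^18 = 262144.
262144 * 0.693147 = 181704.3.

181704.3


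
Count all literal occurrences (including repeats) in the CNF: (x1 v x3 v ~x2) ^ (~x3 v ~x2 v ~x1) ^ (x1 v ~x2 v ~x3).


Clause lengths: 3, 3, 3.
Sum = 3 + 3 + 3 = 9.

9


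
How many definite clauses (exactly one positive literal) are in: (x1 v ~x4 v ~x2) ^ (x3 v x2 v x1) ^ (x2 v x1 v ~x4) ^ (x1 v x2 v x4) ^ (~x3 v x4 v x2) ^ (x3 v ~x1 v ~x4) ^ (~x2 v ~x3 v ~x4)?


A definite clause has exactly one positive literal.
Clause 1: 1 positive -> definite
Clause 2: 3 positive -> not definite
Clause 3: 2 positive -> not definite
Clause 4: 3 positive -> not definite
Clause 5: 2 positive -> not definite
Clause 6: 1 positive -> definite
Clause 7: 0 positive -> not definite
Definite clause count = 2.

2


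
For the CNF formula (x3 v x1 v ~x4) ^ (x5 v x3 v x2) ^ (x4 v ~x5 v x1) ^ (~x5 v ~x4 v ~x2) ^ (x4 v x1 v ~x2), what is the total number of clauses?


Each group enclosed in parentheses joined by ^ is one clause.
Counting the conjuncts: 5 clauses.

5


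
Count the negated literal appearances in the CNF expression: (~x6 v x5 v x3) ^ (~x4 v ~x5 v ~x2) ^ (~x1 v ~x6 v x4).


Scan each clause for negated literals.
Clause 1: 1 negative; Clause 2: 3 negative; Clause 3: 2 negative.
Total negative literal occurrences = 6.

6


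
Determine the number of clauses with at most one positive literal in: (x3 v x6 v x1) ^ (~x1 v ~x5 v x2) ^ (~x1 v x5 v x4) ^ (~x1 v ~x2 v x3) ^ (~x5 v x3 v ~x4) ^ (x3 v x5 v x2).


A Horn clause has at most one positive literal.
Clause 1: 3 positive lit(s) -> not Horn
Clause 2: 1 positive lit(s) -> Horn
Clause 3: 2 positive lit(s) -> not Horn
Clause 4: 1 positive lit(s) -> Horn
Clause 5: 1 positive lit(s) -> Horn
Clause 6: 3 positive lit(s) -> not Horn
Total Horn clauses = 3.

3


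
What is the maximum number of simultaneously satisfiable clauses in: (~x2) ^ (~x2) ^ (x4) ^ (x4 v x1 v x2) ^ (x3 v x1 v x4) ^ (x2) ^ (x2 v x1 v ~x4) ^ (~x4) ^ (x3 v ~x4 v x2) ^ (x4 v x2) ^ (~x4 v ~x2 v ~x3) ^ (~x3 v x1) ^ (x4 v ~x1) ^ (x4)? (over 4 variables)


Enumerate all 16 truth assignments.
For each, count how many of the 14 clauses are satisfied.
The formula is not fully satisfiable, so the maximum is below 14.
Maximum simultaneously satisfiable clauses = 12.

12


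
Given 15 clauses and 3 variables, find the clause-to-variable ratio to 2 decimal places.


Clause-to-variable ratio = clauses / variables.
15 / 3 = 5.0.

5.0


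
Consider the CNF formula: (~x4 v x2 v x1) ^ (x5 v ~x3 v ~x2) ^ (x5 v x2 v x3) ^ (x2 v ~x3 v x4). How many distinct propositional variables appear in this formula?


Identify each distinct variable in the formula.
Variables found: x1, x2, x3, x4, x5.
Total distinct variables = 5.

5


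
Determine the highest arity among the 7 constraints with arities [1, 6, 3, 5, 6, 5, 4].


The arities are: 1, 6, 3, 5, 6, 5, 4.
Scan for the maximum value.
Maximum arity = 6.

6


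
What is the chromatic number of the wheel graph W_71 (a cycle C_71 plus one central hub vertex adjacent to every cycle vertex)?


W_71 consists of the cycle C_71 together with a hub vertex adjacent to every cycle vertex.
The cycle C_71 needs 3 colors (odd cycle -> 3).
The hub is adjacent to every cycle vertex, so it must receive a new color distinct from all of them.
Chromatic number = 3 + 1 = 4.

4


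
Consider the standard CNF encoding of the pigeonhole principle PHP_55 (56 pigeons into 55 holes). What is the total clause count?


The PHP encoding has two parts:
1) At-least-one-hole clauses: 56 (one per pigeon, each with 55 literals).
2) At-most-one-pigeon-per-hole clauses: 55 holes * C(56,2) = 55 * 1540 = 84700.
Total clauses = 56 + 84700 = 84756.

84756


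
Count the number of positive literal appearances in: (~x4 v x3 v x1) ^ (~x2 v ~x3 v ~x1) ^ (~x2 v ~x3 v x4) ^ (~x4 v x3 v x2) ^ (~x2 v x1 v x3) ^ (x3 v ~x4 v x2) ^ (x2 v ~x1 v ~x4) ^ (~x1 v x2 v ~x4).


Scan each clause for unnegated literals.
Clause 1: 2 positive; Clause 2: 0 positive; Clause 3: 1 positive; Clause 4: 2 positive; Clause 5: 2 positive; Clause 6: 2 positive; Clause 7: 1 positive; Clause 8: 1 positive.
Total positive literal occurrences = 11.

11


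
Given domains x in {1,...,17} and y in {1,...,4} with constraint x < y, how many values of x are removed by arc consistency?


For the constraint x < y, x needs a supporting value in y's domain.
x can be at most 3 (one less than y's maximum).
Valid x values from domain: 3 out of 17.
Pruned = 17 - 3 = 14.

14


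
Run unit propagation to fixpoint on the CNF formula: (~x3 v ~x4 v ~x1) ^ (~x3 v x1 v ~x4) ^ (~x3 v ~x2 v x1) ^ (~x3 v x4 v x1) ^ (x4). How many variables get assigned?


Unit propagation repeatedly assigns the literal in any unit clause, then simplifies.
Assignments in order: x4 = T.
No further unit clauses remain.
Total variables assigned = 1.

1


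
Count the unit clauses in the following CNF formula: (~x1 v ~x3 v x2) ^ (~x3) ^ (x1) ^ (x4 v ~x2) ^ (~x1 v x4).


A unit clause contains exactly one literal.
Unit clauses found: (~x3), (x1).
Count = 2.

2


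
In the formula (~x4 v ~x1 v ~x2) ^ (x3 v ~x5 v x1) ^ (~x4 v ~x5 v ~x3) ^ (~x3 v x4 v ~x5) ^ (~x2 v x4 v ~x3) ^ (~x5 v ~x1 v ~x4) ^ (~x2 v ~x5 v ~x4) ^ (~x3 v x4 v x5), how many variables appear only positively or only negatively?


A pure literal appears in only one polarity across all clauses.
Pure literals: x2 (negative only).
Count = 1.

1


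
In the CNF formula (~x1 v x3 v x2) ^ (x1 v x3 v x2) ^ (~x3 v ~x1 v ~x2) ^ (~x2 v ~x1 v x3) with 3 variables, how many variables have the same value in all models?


Find all satisfying assignments: 4 model(s).
Check which variables have the same value in every model.
No variable is fixed across all models.
Backbone size = 0.

0


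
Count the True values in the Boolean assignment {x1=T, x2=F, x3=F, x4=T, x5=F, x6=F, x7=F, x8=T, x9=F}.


The weight is the number of variables assigned True.
True variables: x1, x4, x8.
Weight = 3.

3


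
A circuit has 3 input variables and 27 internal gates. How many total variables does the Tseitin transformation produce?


The Tseitin transformation introduces one auxiliary variable per gate.
Total variables = inputs + gates = 3 + 27 = 30.

30


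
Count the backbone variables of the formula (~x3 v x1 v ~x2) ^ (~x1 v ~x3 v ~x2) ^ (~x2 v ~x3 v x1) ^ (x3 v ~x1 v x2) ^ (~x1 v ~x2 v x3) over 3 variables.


Find all satisfying assignments: 4 model(s).
Check which variables have the same value in every model.
No variable is fixed across all models.
Backbone size = 0.

0


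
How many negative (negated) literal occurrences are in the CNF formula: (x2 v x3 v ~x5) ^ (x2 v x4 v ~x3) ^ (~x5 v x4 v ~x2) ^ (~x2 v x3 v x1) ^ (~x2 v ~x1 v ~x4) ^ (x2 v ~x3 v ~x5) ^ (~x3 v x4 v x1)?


Scan each clause for negated literals.
Clause 1: 1 negative; Clause 2: 1 negative; Clause 3: 2 negative; Clause 4: 1 negative; Clause 5: 3 negative; Clause 6: 2 negative; Clause 7: 1 negative.
Total negative literal occurrences = 11.

11


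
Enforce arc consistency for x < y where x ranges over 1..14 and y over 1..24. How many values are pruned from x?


For the constraint x < y, x needs a supporting value in y's domain.
x can be at most 23 (one less than y's maximum).
Valid x values from domain: 14 out of 14.
Pruned = 14 - 14 = 0.

0


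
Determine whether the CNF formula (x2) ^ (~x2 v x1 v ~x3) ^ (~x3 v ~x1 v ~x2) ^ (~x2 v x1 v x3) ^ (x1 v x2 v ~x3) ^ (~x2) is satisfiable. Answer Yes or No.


Check all 8 possible truth assignments.
Number of satisfying assignments found: 0.
The formula is unsatisfiable.

No


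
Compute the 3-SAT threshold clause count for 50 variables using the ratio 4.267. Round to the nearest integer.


The 3-SAT phase transition occurs at approximately 4.267 clauses per variable.
m = 4.267 * 50 = 213.35.
Rounded to nearest integer: 213.

213


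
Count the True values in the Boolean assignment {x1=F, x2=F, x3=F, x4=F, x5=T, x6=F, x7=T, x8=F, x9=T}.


The weight is the number of variables assigned True.
True variables: x5, x7, x9.
Weight = 3.

3


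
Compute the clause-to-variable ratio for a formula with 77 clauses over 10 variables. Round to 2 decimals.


Clause-to-variable ratio = clauses / variables.
77 / 10 = 7.7.

7.7


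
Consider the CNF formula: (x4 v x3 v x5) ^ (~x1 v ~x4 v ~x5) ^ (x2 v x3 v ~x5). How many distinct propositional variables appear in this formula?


Identify each distinct variable in the formula.
Variables found: x1, x2, x3, x4, x5.
Total distinct variables = 5.

5


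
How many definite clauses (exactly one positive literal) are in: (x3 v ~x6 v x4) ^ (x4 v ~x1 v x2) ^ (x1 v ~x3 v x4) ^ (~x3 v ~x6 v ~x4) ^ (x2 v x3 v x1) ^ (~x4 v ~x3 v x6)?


A definite clause has exactly one positive literal.
Clause 1: 2 positive -> not definite
Clause 2: 2 positive -> not definite
Clause 3: 2 positive -> not definite
Clause 4: 0 positive -> not definite
Clause 5: 3 positive -> not definite
Clause 6: 1 positive -> definite
Definite clause count = 1.

1


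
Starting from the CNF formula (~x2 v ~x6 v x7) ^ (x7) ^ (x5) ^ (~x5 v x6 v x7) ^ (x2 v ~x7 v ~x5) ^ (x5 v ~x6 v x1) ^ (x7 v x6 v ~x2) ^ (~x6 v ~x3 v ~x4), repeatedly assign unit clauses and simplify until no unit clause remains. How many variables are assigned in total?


Unit propagation repeatedly assigns the literal in any unit clause, then simplifies.
Assignments in order: x7 = T, x5 = T, x2 = T.
No further unit clauses remain.
Total variables assigned = 3.

3


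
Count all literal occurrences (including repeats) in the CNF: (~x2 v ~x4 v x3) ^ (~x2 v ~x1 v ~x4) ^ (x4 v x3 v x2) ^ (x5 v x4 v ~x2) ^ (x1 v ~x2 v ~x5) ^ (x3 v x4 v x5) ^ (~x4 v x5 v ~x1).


Clause lengths: 3, 3, 3, 3, 3, 3, 3.
Sum = 3 + 3 + 3 + 3 + 3 + 3 + 3 = 21.

21
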